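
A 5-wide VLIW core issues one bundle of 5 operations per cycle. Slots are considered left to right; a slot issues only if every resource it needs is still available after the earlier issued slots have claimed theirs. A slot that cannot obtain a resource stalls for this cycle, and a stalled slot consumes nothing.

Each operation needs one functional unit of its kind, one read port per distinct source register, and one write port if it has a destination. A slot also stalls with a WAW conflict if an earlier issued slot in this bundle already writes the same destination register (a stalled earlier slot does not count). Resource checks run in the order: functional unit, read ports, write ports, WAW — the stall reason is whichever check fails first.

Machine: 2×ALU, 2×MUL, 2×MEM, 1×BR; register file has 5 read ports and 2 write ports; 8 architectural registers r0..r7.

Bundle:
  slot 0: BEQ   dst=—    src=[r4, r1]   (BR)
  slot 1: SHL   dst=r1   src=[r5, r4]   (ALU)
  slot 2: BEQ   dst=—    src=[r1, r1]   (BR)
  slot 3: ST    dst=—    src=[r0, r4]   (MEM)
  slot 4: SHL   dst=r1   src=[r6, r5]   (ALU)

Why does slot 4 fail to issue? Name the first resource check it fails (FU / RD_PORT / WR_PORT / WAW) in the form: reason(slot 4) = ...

#0 BR src=r4,r1 dispatched  <A:2 Mu:2 Ld:2 B:0 rd:3 wr:2>
#1 ALU src=r5,r4 dispatched  <A:1 Mu:2 Ld:2 B:0 rd:1 wr:1>
#2 BR src=r1,r1 held:FU  <A:1 Mu:2 Ld:2 B:0 rd:1 wr:1>
#3 MEM src=r0,r4 held:RD_PORT  <A:1 Mu:2 Ld:2 B:0 rd:1 wr:1>
#4 ALU src=r6,r5 held:RD_PORT  <A:1 Mu:2 Ld:2 B:0 rd:1 wr:1>

reason(slot 4) = RD_PORT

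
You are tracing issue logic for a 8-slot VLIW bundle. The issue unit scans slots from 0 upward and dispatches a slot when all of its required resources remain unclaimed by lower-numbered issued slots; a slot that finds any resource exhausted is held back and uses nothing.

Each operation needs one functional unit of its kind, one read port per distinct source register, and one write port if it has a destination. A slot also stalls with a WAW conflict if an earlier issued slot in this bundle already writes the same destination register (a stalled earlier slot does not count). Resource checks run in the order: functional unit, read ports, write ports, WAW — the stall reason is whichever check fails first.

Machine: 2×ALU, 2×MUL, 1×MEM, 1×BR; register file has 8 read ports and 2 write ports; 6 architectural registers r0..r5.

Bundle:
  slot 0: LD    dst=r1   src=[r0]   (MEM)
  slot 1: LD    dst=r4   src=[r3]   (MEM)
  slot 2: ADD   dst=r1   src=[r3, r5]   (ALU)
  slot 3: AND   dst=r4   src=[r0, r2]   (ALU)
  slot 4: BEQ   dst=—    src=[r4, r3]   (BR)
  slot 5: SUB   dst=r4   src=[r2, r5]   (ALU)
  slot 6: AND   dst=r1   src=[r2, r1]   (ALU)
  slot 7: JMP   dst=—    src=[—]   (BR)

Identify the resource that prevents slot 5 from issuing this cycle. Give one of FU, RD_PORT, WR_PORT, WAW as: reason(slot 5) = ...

#0 MEM src=r0 dispatched  <A:2 Mu:2 Ld:0 B:1 rd:7 wr:1>
#1 MEM src=r3 held:FU  <A:2 Mu:2 Ld:0 B:1 rd:7 wr:1>
#2 ALU src=r3,r5 held:WAW  <A:2 Mu:2 Ld:0 B:1 rd:7 wr:1>
#3 ALU src=r0,r2 dispatched  <A:1 Mu:2 Ld:0 B:1 rd:5 wr:0>
#4 BR src=r4,r3 dispatched  <A:1 Mu:2 Ld:0 B:0 rd:3 wr:0>
#5 ALU src=r2,r5 held:WR_PORT  <A:1 Mu:2 Ld:0 B:0 rd:3 wr:0>
#6 ALU src=r2,r1 held:WR_PORT  <A:1 Mu:2 Ld:0 B:0 rd:3 wr:0>
#7 BR src=- held:FU  <A:1 Mu:2 Ld:0 B:0 rd:3 wr:0>

reason(slot 5) = WR_PORT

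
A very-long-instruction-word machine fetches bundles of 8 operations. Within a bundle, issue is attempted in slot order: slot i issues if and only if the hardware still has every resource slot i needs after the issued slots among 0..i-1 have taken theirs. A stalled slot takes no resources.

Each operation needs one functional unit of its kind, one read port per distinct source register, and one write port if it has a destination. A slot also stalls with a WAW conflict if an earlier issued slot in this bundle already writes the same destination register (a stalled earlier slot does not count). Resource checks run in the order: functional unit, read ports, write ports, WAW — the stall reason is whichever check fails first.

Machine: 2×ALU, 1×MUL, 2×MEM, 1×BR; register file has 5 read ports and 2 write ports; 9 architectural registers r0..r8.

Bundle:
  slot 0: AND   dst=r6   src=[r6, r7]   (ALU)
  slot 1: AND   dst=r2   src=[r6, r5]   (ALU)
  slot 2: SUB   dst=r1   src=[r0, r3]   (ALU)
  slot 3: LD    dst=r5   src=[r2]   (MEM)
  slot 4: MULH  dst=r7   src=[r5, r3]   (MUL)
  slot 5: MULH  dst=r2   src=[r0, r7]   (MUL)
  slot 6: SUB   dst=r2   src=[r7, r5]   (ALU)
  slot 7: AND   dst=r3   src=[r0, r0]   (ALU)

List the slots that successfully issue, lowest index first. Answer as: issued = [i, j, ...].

issued = [0, 1]

#0 ALU src=r6,r7 dispatched  <A:1 Mu:1 Ld:2 B:1 rd:3 wr:1>
#1 ALU src=r6,r5 dispatched  <A:0 Mu:1 Ld:2 B:1 rd:1 wr:0>
#2 ALU src=r0,r3 held:FU  <A:0 Mu:1 Ld:2 B:1 rd:1 wr:0>
#3 MEM src=r2 held:WR_PORT  <A:0 Mu:1 Ld:2 B:1 rd:1 wr:0>
#4 MUL src=r5,r3 held:RD_PORT  <A:0 Mu:1 Ld:2 B:1 rd:1 wr:0>
#5 MUL src=r0,r7 held:RD_PORT  <A:0 Mu:1 Ld:2 B:1 rd:1 wr:0>
#6 ALU src=r7,r5 held:FU  <A:0 Mu:1 Ld:2 B:1 rd:1 wr:0>
#7 ALU src=r0,r0 held:FU  <A:0 Mu:1 Ld:2 B:1 rd:1 wr:0>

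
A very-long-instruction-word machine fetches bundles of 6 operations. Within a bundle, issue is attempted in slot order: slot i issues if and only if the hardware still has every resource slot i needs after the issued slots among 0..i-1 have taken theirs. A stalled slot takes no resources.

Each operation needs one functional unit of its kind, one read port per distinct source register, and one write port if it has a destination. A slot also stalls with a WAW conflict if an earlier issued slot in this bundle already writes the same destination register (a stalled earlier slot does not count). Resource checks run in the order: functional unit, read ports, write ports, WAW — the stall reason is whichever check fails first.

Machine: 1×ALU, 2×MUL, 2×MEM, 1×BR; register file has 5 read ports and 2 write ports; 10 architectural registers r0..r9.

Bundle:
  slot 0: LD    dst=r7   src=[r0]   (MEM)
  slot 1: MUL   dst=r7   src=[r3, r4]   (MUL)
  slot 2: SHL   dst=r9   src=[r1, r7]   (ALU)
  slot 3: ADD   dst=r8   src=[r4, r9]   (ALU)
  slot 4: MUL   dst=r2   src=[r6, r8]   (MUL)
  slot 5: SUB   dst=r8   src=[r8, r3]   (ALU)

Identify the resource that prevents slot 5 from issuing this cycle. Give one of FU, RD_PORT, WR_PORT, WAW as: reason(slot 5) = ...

[0] MEM needs rd=1 wr=1: ok; after: ALU=1 MUL=2 MEM=1 BR=1, R=4, W=1
[1] MUL needs rd=2 wr=1: WAW; after: ALU=1 MUL=2 MEM=1 BR=1, R=4, W=1
[2] ALU needs rd=2 wr=1: ok; after: ALU=0 MUL=2 MEM=1 BR=1, R=2, W=0
[3] ALU needs rd=2 wr=1: FU; after: ALU=0 MUL=2 MEM=1 BR=1, R=2, W=0
[4] MUL needs rd=2 wr=1: WR_PORT; after: ALU=0 MUL=2 MEM=1 BR=1, R=2, W=0
[5] ALU needs rd=2 wr=1: FU; after: ALU=0 MUL=2 MEM=1 BR=1, R=2, W=0

reason(slot 5) = FU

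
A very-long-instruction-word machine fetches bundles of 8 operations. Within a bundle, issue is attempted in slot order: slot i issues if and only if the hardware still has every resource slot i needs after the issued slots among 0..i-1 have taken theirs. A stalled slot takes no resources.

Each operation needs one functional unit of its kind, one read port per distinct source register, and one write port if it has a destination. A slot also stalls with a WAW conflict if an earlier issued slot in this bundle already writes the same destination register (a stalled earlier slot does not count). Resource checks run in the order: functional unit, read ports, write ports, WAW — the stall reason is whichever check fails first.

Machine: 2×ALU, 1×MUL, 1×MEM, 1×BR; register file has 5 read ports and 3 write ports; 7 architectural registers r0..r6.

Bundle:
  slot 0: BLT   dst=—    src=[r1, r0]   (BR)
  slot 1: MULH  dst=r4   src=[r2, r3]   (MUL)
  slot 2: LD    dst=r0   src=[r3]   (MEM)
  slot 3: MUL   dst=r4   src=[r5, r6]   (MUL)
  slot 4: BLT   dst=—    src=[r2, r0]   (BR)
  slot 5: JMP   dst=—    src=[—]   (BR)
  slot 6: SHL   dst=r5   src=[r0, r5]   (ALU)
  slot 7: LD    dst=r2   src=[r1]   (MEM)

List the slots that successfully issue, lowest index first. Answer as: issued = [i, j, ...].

(0) want 1×BR +2rd +0wr — yes → AL2|MU1|ME1|BR0|rd3|wr3
(1) want 1×MUL +2rd +1wr — yes → AL2|MU0|ME1|BR0|rd1|wr2
(2) want 1×MEM +1rd +1wr — yes → AL2|MU0|ME0|BR0|rd0|wr1
(3) want 1×MUL +2rd +1wr — FU → AL2|MU0|ME0|BR0|rd0|wr1
(4) want 1×BR +2rd +0wr — FU → AL2|MU0|ME0|BR0|rd0|wr1
(5) want 1×BR +0rd +0wr — FU → AL2|MU0|ME0|BR0|rd0|wr1
(6) want 1×ALU +2rd +1wr — RD_PORT → AL2|MU0|ME0|BR0|rd0|wr1
(7) want 1×MEM +1rd +1wr — FU → AL2|MU0|ME0|BR0|rd0|wr1

issued = [0, 1, 2]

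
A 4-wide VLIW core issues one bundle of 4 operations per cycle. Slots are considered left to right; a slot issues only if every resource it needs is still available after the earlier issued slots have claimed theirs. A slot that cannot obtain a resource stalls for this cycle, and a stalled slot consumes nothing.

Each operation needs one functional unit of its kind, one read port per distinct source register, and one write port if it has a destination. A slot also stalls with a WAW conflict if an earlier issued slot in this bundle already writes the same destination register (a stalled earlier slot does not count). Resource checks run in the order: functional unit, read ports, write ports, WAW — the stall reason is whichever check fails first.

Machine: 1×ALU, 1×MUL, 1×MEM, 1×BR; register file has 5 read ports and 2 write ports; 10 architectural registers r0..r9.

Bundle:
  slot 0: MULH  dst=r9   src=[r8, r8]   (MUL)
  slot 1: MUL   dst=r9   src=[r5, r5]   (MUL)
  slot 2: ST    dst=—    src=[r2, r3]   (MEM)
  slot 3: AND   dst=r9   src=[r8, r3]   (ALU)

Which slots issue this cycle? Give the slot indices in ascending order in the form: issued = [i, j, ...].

#0 MUL src=r8,r8 dispatched  <A:1 Mu:0 Ld:1 B:1 rd:4 wr:1>
#1 MUL src=r5,r5 held:FU  <A:1 Mu:0 Ld:1 B:1 rd:4 wr:1>
#2 MEM src=r2,r3 dispatched  <A:1 Mu:0 Ld:0 B:1 rd:2 wr:1>
#3 ALU src=r8,r3 held:WAW  <A:1 Mu:0 Ld:0 B:1 rd:2 wr:1>

issued = [0, 2]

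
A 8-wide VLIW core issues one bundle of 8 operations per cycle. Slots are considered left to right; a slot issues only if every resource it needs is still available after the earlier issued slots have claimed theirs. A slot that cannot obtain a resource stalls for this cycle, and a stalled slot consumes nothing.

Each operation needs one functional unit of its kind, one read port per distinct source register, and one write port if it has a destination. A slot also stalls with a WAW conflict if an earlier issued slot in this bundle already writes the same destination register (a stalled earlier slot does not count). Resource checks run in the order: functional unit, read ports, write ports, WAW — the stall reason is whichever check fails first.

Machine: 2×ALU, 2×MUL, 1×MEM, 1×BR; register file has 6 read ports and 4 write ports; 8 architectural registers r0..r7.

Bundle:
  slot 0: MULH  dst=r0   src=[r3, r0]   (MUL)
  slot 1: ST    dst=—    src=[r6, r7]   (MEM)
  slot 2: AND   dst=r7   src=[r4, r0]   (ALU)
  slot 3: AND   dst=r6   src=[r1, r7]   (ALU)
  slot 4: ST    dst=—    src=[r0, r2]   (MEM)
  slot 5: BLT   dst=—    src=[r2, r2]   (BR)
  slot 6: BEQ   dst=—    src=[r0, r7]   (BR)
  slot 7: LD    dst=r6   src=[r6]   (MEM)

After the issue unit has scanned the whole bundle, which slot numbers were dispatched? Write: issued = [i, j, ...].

issued = [0, 1, 2]

slot 0 (MUL): ISSUE — free A2,Mu1,Ld1,B1 rp4 wp3
slot 1 (MEM): ISSUE — free A2,Mu1,Ld0,B1 rp2 wp3
slot 2 (ALU): ISSUE — free A1,Mu1,Ld0,B1 rp0 wp2
slot 3 (ALU): stall RD_PORT — free A1,Mu1,Ld0,B1 rp0 wp2
slot 4 (MEM): stall FU — free A1,Mu1,Ld0,B1 rp0 wp2
slot 5 (BR): stall RD_PORT — free A1,Mu1,Ld0,B1 rp0 wp2
slot 6 (BR): stall RD_PORT — free A1,Mu1,Ld0,B1 rp0 wp2
slot 7 (MEM): stall FU — free A1,Mu1,Ld0,B1 rp0 wp2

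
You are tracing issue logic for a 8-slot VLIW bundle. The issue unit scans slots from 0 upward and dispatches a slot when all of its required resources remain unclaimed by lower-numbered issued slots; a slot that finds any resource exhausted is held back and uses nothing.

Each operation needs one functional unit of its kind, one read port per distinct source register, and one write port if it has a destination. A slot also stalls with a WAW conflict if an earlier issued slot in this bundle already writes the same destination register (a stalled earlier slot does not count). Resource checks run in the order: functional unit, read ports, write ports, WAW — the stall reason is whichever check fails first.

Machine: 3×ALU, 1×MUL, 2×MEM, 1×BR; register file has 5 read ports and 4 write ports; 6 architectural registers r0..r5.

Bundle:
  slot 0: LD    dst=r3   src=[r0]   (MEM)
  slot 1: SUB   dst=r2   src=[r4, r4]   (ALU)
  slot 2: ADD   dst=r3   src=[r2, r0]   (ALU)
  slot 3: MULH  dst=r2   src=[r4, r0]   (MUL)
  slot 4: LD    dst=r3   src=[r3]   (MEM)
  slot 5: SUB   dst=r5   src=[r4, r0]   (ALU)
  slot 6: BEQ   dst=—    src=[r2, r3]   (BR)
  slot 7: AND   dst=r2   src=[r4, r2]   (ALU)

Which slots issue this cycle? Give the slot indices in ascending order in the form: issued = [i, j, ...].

issued = [0, 1, 5]

  0. MEM→r3 ⇒ go  {3A/1Mu/1Ld/1B | 4r 3w}
  1. ALU→r2 ⇒ go  {2A/1Mu/1Ld/1B | 3r 2w}
  2. ALU→r3 ⇒ no(WAW)  {2A/1Mu/1Ld/1B | 3r 2w}
  3. MUL→r2 ⇒ no(WAW)  {2A/1Mu/1Ld/1B | 3r 2w}
  4. MEM→r3 ⇒ no(WAW)  {2A/1Mu/1Ld/1B | 3r 2w}
  5. ALU→r5 ⇒ go  {1A/1Mu/1Ld/1B | 1r 1w}
  6. BR ⇒ no(RD_PORT)  {1A/1Mu/1Ld/1B | 1r 1w}
  7. ALU→r2 ⇒ no(RD_PORT)  {1A/1Mu/1Ld/1B | 1r 1w}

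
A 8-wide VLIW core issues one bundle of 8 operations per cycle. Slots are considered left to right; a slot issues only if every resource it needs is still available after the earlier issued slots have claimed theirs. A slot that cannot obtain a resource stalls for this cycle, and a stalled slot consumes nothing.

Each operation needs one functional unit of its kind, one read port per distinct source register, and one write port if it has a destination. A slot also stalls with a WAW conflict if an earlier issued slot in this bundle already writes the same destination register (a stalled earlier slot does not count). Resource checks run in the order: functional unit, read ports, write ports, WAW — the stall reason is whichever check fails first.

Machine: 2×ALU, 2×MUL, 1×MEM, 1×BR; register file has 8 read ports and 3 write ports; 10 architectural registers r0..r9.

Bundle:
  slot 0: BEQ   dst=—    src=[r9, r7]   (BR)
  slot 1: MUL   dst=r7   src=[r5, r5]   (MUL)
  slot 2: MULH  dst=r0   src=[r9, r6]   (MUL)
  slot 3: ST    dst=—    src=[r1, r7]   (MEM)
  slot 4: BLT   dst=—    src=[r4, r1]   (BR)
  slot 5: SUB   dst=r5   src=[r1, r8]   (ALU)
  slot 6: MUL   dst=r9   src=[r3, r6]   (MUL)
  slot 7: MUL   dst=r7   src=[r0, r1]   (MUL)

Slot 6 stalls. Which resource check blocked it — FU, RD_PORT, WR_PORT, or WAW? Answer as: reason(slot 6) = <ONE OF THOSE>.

[0] BR needs rd=2 wr=0: ok; after: ALU=2 MUL=2 MEM=1 BR=0, R=6, W=3
[1] MUL needs rd=1 wr=1: ok; after: ALU=2 MUL=1 MEM=1 BR=0, R=5, W=2
[2] MUL needs rd=2 wr=1: ok; after: ALU=2 MUL=0 MEM=1 BR=0, R=3, W=1
[3] MEM needs rd=2 wr=0: ok; after: ALU=2 MUL=0 MEM=0 BR=0, R=1, W=1
[4] BR needs rd=2 wr=0: FU; after: ALU=2 MUL=0 MEM=0 BR=0, R=1, W=1
[5] ALU needs rd=2 wr=1: RD_PORT; after: ALU=2 MUL=0 MEM=0 BR=0, R=1, W=1
[6] MUL needs rd=2 wr=1: FU; after: ALU=2 MUL=0 MEM=0 BR=0, R=1, W=1
[7] MUL needs rd=2 wr=1: FU; after: ALU=2 MUL=0 MEM=0 BR=0, R=1, W=1

reason(slot 6) = FU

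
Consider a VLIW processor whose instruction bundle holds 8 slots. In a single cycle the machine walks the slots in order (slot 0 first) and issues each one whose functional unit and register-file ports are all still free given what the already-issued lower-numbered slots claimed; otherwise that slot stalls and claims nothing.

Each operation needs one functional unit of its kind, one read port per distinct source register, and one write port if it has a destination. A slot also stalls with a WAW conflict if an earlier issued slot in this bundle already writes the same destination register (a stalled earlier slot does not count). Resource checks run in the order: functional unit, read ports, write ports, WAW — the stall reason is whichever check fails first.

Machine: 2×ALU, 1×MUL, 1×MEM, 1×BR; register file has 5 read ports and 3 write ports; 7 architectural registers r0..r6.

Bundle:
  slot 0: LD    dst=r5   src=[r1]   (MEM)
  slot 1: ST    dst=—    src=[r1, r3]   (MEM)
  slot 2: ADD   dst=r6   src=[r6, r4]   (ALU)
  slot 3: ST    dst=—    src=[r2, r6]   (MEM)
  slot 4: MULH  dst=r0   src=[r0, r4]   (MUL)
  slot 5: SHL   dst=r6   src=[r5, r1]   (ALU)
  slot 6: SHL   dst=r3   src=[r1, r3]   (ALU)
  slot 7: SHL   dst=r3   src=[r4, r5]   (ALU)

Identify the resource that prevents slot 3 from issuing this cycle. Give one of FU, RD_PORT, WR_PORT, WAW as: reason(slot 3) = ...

reason(slot 3) = FU

#0 MEM src=r1 dispatched  <A:2 Mu:1 Ld:0 B:1 rd:4 wr:2>
#1 MEM src=r1,r3 held:FU  <A:2 Mu:1 Ld:0 B:1 rd:4 wr:2>
#2 ALU src=r6,r4 dispatched  <A:1 Mu:1 Ld:0 B:1 rd:2 wr:1>
#3 MEM src=r2,r6 held:FU  <A:1 Mu:1 Ld:0 B:1 rd:2 wr:1>
#4 MUL src=r0,r4 dispatched  <A:1 Mu:0 Ld:0 B:1 rd:0 wr:0>
#5 ALU src=r5,r1 held:RD_PORT  <A:1 Mu:0 Ld:0 B:1 rd:0 wr:0>
#6 ALU src=r1,r3 held:RD_PORT  <A:1 Mu:0 Ld:0 B:1 rd:0 wr:0>
#7 ALU src=r4,r5 held:RD_PORT  <A:1 Mu:0 Ld:0 B:1 rd:0 wr:0>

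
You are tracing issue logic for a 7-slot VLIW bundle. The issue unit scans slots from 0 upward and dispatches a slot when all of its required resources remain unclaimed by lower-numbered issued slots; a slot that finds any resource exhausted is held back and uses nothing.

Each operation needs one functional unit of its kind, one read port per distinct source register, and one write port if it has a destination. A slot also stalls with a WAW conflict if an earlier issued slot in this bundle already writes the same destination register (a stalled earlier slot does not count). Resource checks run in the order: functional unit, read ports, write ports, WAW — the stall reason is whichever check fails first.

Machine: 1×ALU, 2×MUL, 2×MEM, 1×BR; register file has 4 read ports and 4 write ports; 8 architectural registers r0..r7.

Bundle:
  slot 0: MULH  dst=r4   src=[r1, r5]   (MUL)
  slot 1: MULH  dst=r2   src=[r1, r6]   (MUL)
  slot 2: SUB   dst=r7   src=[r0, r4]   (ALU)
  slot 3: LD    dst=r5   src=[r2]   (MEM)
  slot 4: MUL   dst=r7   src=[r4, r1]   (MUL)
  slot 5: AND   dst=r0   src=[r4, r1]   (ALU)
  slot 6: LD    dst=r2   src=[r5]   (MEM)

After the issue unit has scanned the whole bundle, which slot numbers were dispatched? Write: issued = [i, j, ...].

issued = [0, 1]

(0) want 1×MUL +2rd +1wr — yes → AL1|MU1|ME2|BR1|rd2|wr3
(1) want 1×MUL +2rd +1wr — yes → AL1|MU0|ME2|BR1|rd0|wr2
(2) want 1×ALU +2rd +1wr — RD_PORT → AL1|MU0|ME2|BR1|rd0|wr2
(3) want 1×MEM +1rd +1wr — RD_PORT → AL1|MU0|ME2|BR1|rd0|wr2
(4) want 1×MUL +2rd +1wr — FU → AL1|MU0|ME2|BR1|rd0|wr2
(5) want 1×ALU +2rd +1wr — RD_PORT → AL1|MU0|ME2|BR1|rd0|wr2
(6) want 1×MEM +1rd +1wr — RD_PORT → AL1|MU0|ME2|BR1|rd0|wr2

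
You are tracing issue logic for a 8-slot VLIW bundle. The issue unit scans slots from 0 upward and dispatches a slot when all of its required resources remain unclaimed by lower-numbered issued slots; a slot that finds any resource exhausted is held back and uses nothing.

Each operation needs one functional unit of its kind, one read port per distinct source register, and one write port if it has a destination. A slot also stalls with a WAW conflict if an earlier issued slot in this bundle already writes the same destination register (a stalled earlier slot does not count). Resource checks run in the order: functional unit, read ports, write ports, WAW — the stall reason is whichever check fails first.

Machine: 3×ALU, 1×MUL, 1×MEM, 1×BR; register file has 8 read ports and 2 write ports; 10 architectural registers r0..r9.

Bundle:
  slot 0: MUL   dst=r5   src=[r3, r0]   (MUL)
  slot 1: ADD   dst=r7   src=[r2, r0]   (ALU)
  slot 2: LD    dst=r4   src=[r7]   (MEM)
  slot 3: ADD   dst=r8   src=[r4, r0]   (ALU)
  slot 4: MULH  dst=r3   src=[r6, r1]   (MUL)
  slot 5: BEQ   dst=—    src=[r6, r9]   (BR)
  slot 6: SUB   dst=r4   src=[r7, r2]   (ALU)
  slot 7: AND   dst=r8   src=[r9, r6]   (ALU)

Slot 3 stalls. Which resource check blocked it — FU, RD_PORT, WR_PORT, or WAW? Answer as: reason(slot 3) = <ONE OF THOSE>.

reason(slot 3) = WR_PORT

#0 MUL src=r3,r0 dispatched  <A:3 Mu:0 Ld:1 B:1 rd:6 wr:1>
#1 ALU src=r2,r0 dispatched  <A:2 Mu:0 Ld:1 B:1 rd:4 wr:0>
#2 MEM src=r7 held:WR_PORT  <A:2 Mu:0 Ld:1 B:1 rd:4 wr:0>
#3 ALU src=r4,r0 held:WR_PORT  <A:2 Mu:0 Ld:1 B:1 rd:4 wr:0>
#4 MUL src=r6,r1 held:FU  <A:2 Mu:0 Ld:1 B:1 rd:4 wr:0>
#5 BR src=r6,r9 dispatched  <A:2 Mu:0 Ld:1 B:0 rd:2 wr:0>
#6 ALU src=r7,r2 held:WR_PORT  <A:2 Mu:0 Ld:1 B:0 rd:2 wr:0>
#7 ALU src=r9,r6 held:WR_PORT  <A:2 Mu:0 Ld:1 B:0 rd:2 wr:0>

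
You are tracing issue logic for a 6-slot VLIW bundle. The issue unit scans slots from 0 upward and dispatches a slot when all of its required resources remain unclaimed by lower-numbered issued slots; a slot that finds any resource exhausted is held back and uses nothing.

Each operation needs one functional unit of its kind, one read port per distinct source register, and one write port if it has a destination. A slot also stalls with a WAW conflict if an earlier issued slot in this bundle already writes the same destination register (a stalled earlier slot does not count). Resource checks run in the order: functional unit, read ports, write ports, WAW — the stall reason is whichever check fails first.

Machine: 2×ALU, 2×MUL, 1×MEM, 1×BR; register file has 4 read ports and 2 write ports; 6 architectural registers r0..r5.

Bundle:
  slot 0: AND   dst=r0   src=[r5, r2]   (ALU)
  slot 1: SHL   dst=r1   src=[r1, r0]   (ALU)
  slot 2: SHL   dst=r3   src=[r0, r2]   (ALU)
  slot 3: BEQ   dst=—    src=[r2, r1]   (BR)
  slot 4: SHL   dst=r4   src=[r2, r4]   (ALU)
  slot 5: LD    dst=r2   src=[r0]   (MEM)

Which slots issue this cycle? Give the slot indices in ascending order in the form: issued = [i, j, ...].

issued = [0, 1]

[0] ALU needs rd=2 wr=1: ok; after: ALU=1 MUL=2 MEM=1 BR=1, R=2, W=1
[1] ALU needs rd=2 wr=1: ok; after: ALU=0 MUL=2 MEM=1 BR=1, R=0, W=0
[2] ALU needs rd=2 wr=1: FU; after: ALU=0 MUL=2 MEM=1 BR=1, R=0, W=0
[3] BR needs rd=2 wr=0: RD_PORT; after: ALU=0 MUL=2 MEM=1 BR=1, R=0, W=0
[4] ALU needs rd=2 wr=1: FU; after: ALU=0 MUL=2 MEM=1 BR=1, R=0, W=0
[5] MEM needs rd=1 wr=1: RD_PORT; after: ALU=0 MUL=2 MEM=1 BR=1, R=0, W=0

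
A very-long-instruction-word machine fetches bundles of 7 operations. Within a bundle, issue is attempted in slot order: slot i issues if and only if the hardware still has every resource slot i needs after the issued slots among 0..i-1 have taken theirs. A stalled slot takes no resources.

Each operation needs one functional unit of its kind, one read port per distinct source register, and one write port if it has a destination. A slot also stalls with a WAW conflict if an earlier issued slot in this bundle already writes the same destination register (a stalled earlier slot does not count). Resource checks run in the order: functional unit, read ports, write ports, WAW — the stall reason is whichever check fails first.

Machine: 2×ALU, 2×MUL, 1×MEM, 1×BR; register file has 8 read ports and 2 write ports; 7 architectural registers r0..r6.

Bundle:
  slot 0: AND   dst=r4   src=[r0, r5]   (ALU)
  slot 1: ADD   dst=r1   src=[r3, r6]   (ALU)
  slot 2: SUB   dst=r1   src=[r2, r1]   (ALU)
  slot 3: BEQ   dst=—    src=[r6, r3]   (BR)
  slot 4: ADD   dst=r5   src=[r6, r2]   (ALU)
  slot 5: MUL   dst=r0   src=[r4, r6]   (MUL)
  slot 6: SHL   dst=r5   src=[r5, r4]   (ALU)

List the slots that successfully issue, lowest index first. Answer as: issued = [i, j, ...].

(0) want 1×ALU +2rd +1wr — yes → AL1|MU2|ME1|BR1|rd6|wr1
(1) want 1×ALU +2rd +1wr — yes → AL0|MU2|ME1|BR1|rd4|wr0
(2) want 1×ALU +2rd +1wr — FU → AL0|MU2|ME1|BR1|rd4|wr0
(3) want 1×BR +2rd +0wr — yes → AL0|MU2|ME1|BR0|rd2|wr0
(4) want 1×ALU +2rd +1wr — FU → AL0|MU2|ME1|BR0|rd2|wr0
(5) want 1×MUL +2rd +1wr — WR_PORT → AL0|MU2|ME1|BR0|rd2|wr0
(6) want 1×ALU +2rd +1wr — FU → AL0|MU2|ME1|BR0|rd2|wr0

issued = [0, 1, 3]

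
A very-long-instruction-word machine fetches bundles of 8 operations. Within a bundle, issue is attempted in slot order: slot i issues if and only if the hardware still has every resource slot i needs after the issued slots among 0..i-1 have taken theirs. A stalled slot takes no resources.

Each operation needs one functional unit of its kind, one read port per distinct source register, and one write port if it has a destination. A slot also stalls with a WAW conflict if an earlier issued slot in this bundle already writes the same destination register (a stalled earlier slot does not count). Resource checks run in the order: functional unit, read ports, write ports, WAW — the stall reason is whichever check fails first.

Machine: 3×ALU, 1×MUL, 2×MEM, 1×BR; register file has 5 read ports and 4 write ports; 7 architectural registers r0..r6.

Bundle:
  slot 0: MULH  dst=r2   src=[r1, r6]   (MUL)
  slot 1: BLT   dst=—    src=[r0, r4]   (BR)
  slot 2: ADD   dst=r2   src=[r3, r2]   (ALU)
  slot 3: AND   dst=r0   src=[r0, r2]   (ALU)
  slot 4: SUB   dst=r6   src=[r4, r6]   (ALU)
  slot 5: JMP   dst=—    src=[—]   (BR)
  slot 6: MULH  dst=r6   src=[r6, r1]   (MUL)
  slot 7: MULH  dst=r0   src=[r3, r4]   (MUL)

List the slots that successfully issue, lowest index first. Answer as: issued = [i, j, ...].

issued = [0, 1]

#0 MUL src=r1,r6 dispatched  <A:3 Mu:0 Ld:2 B:1 rd:3 wr:3>
#1 BR src=r0,r4 dispatched  <A:3 Mu:0 Ld:2 B:0 rd:1 wr:3>
#2 ALU src=r3,r2 held:RD_PORT  <A:3 Mu:0 Ld:2 B:0 rd:1 wr:3>
#3 ALU src=r0,r2 held:RD_PORT  <A:3 Mu:0 Ld:2 B:0 rd:1 wr:3>
#4 ALU src=r4,r6 held:RD_PORT  <A:3 Mu:0 Ld:2 B:0 rd:1 wr:3>
#5 BR src=- held:FU  <A:3 Mu:0 Ld:2 B:0 rd:1 wr:3>
#6 MUL src=r6,r1 held:FU  <A:3 Mu:0 Ld:2 B:0 rd:1 wr:3>
#7 MUL src=r3,r4 held:FU  <A:3 Mu:0 Ld:2 B:0 rd:1 wr:3>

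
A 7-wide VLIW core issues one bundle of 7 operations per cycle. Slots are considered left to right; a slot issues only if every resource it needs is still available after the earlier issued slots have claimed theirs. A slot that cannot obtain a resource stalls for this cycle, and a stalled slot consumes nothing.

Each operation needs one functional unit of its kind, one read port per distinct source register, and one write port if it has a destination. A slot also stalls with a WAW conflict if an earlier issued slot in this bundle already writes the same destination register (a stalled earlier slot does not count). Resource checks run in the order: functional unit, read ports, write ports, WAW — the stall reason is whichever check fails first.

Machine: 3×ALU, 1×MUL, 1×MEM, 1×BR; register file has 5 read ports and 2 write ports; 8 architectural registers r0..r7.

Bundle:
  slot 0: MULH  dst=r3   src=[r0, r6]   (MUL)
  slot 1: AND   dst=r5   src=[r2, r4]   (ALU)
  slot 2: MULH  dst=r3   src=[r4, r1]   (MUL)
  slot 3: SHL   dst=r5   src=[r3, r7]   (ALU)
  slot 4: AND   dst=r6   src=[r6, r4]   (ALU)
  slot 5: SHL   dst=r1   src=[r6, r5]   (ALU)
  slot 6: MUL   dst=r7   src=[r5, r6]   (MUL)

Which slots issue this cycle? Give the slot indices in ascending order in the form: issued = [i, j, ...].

issued = [0, 1]

#0 MUL src=r0,r6 dispatched  <A:3 Mu:0 Ld:1 B:1 rd:3 wr:1>
#1 ALU src=r2,r4 dispatched  <A:2 Mu:0 Ld:1 B:1 rd:1 wr:0>
#2 MUL src=r4,r1 held:FU  <A:2 Mu:0 Ld:1 B:1 rd:1 wr:0>
#3 ALU src=r3,r7 held:RD_PORT  <A:2 Mu:0 Ld:1 B:1 rd:1 wr:0>
#4 ALU src=r6,r4 held:RD_PORT  <A:2 Mu:0 Ld:1 B:1 rd:1 wr:0>
#5 ALU src=r6,r5 held:RD_PORT  <A:2 Mu:0 Ld:1 B:1 rd:1 wr:0>
#6 MUL src=r5,r6 held:FU  <A:2 Mu:0 Ld:1 B:1 rd:1 wr:0>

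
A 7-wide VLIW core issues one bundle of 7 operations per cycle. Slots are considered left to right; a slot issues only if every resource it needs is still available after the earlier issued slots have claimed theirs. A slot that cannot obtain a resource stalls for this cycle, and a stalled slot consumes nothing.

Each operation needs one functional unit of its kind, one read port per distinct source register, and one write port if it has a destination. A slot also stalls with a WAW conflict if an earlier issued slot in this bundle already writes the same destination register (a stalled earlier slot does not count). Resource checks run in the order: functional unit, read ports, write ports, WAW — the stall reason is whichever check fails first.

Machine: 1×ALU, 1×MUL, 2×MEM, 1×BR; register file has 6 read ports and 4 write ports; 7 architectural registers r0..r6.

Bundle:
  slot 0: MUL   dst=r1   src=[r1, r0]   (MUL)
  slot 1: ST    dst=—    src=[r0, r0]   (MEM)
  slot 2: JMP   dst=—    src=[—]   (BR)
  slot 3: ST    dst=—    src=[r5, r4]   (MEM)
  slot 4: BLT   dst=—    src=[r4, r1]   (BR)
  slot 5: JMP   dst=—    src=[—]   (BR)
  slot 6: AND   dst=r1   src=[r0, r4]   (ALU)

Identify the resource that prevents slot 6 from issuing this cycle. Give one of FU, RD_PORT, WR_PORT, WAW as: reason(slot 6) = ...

(0) want 1×MUL +2rd +1wr — yes → AL1|MU0|ME2|BR1|rd4|wr3
(1) want 1×MEM +1rd +0wr — yes → AL1|MU0|ME1|BR1|rd3|wr3
(2) want 1×BR +0rd +0wr — yes → AL1|MU0|ME1|BR0|rd3|wr3
(3) want 1×MEM +2rd +0wr — yes → AL1|MU0|ME0|BR0|rd1|wr3
(4) want 1×BR +2rd +0wr — FU → AL1|MU0|ME0|BR0|rd1|wr3
(5) want 1×BR +0rd +0wr — FU → AL1|MU0|ME0|BR0|rd1|wr3
(6) want 1×ALU +2rd +1wr — RD_PORT → AL1|MU0|ME0|BR0|rd1|wr3

reason(slot 6) = RD_PORT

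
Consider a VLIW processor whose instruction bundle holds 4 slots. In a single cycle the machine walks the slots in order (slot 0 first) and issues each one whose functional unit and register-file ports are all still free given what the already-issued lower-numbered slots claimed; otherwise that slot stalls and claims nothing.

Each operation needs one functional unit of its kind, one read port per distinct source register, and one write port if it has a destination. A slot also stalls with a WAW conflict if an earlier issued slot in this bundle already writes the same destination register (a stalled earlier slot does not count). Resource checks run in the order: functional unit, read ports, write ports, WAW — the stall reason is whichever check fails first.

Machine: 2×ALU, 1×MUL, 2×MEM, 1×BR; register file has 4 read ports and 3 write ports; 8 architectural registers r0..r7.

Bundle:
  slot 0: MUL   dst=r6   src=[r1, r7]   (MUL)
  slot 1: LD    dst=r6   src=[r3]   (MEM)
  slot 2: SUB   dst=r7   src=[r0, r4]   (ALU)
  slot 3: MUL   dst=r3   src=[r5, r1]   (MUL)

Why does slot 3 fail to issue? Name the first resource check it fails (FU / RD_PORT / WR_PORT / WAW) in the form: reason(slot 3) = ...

reason(slot 3) = FU

#0 MUL src=r1,r7 dispatched  <A:2 Mu:0 Ld:2 B:1 rd:2 wr:2>
#1 MEM src=r3 held:WAW  <A:2 Mu:0 Ld:2 B:1 rd:2 wr:2>
#2 ALU src=r0,r4 dispatched  <A:1 Mu:0 Ld:2 B:1 rd:0 wr:1>
#3 MUL src=r5,r1 held:FU  <A:1 Mu:0 Ld:2 B:1 rd:0 wr:1>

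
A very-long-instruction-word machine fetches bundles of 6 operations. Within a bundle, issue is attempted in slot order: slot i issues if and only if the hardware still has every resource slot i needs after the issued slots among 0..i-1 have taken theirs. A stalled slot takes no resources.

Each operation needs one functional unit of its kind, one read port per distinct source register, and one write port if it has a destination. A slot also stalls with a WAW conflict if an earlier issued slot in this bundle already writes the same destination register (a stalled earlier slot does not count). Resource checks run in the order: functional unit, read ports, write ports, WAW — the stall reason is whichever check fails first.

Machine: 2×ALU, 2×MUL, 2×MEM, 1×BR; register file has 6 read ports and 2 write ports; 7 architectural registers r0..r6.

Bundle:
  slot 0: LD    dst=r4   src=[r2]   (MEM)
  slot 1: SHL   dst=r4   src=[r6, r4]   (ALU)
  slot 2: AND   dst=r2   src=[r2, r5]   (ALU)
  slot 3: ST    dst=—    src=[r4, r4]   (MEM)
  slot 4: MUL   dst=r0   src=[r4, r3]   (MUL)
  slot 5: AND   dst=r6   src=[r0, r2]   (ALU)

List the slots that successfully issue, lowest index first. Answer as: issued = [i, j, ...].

  0. MEM→r4 ⇒ go  {2A/2Mu/1Ld/1B | 5r 1w}
  1. ALU→r4 ⇒ no(WAW)  {2A/2Mu/1Ld/1B | 5r 1w}
  2. ALU→r2 ⇒ go  {1A/2Mu/1Ld/1B | 3r 0w}
  3. MEM ⇒ go  {1A/2Mu/0Ld/1B | 2r 0w}
  4. MUL→r0 ⇒ no(WR_PORT)  {1A/2Mu/0Ld/1B | 2r 0w}
  5. ALU→r6 ⇒ no(WR_PORT)  {1A/2Mu/0Ld/1B | 2r 0w}

issued = [0, 2, 3]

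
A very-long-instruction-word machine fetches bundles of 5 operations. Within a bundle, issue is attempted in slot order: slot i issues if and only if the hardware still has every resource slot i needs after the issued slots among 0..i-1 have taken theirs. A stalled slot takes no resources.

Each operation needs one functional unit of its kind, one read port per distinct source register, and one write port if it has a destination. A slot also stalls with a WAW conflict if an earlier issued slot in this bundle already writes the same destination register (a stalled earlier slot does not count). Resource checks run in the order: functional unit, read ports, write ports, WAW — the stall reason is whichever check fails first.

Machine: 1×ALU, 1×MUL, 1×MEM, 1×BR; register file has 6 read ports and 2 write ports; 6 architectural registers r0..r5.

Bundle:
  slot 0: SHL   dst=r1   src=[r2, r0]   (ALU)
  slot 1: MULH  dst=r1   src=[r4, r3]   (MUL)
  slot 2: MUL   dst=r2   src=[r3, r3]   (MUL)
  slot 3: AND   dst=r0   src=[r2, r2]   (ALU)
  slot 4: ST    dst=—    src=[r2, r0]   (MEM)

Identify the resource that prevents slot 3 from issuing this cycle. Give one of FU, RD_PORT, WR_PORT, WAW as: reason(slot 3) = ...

reason(slot 3) = FU

(0) want 1×ALU +2rd +1wr — yes → AL0|MU1|ME1|BR1|rd4|wr1
(1) want 1×MUL +2rd +1wr — WAW → AL0|MU1|ME1|BR1|rd4|wr1
(2) want 1×MUL +1rd +1wr — yes → AL0|MU0|ME1|BR1|rd3|wr0
(3) want 1×ALU +1rd +1wr — FU → AL0|MU0|ME1|BR1|rd3|wr0
(4) want 1×MEM +2rd +0wr — yes → AL0|MU0|ME0|BR1|rd1|wr0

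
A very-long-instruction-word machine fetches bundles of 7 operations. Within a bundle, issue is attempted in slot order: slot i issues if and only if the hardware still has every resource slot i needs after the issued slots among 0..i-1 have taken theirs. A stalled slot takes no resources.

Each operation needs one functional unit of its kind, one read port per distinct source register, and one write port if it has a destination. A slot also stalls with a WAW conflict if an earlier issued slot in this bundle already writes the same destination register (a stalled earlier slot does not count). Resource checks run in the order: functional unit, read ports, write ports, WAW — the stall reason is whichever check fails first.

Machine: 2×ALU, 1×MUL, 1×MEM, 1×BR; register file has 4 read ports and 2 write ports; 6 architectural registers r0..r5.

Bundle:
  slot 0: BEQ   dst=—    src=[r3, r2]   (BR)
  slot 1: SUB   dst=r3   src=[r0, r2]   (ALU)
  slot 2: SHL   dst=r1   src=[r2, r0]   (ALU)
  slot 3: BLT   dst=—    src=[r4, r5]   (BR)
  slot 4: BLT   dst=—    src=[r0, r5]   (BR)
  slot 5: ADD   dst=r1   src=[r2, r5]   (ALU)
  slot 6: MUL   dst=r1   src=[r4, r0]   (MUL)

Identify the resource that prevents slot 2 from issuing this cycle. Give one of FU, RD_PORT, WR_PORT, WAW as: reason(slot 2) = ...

slot 0 (BR): ISSUE — free A2,Mu1,Ld1,B0 rp2 wp2
slot 1 (ALU): ISSUE — free A1,Mu1,Ld1,B0 rp0 wp1
slot 2 (ALU): stall RD_PORT — free A1,Mu1,Ld1,B0 rp0 wp1
slot 3 (BR): stall FU — free A1,Mu1,Ld1,B0 rp0 wp1
slot 4 (BR): stall FU — free A1,Mu1,Ld1,B0 rp0 wp1
slot 5 (ALU): stall RD_PORT — free A1,Mu1,Ld1,B0 rp0 wp1
slot 6 (MUL): stall RD_PORT — free A1,Mu1,Ld1,B0 rp0 wp1

reason(slot 2) = RD_PORT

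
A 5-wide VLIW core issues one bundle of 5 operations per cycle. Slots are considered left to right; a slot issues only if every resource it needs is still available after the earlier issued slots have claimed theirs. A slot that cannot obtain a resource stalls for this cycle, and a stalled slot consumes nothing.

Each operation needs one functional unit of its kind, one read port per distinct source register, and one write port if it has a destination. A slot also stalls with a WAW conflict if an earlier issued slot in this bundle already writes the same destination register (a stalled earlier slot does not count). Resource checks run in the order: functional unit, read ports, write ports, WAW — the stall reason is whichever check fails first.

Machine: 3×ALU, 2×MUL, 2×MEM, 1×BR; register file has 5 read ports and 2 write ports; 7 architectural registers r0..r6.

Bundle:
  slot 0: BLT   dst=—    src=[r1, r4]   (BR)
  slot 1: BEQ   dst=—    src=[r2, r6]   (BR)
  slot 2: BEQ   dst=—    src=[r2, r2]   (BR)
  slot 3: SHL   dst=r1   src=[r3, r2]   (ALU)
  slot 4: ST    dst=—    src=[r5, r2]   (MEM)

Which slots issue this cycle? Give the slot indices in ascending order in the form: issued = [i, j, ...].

issued = [0, 3]

slot 0 (BR): ISSUE — free A3,Mu2,Ld2,B0 rp3 wp2
slot 1 (BR): stall FU — free A3,Mu2,Ld2,B0 rp3 wp2
slot 2 (BR): stall FU — free A3,Mu2,Ld2,B0 rp3 wp2
slot 3 (ALU): ISSUE — free A2,Mu2,Ld2,B0 rp1 wp1
slot 4 (MEM): stall RD_PORT — free A2,Mu2,Ld2,B0 rp1 wp1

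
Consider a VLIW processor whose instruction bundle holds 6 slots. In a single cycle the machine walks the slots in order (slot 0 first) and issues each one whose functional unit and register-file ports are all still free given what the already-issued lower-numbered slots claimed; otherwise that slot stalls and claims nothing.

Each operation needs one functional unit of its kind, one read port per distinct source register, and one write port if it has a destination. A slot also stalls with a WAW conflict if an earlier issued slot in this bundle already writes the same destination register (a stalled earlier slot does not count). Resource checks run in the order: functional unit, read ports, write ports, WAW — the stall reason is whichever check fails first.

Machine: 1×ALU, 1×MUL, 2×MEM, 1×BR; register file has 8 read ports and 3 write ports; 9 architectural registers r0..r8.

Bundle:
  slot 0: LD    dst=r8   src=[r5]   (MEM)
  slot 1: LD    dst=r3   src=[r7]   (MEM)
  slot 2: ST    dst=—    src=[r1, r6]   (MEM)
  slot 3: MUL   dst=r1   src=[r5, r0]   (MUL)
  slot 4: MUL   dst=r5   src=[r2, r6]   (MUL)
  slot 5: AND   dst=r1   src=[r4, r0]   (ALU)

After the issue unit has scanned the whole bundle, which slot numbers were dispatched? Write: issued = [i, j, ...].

  0. MEM→r8 ⇒ go  {1A/1Mu/1Ld/1B | 7r 2w}
  1. MEM→r3 ⇒ go  {1A/1Mu/0Ld/1B | 6r 1w}
  2. MEM ⇒ no(FU)  {1A/1Mu/0Ld/1B | 6r 1w}
  3. MUL→r1 ⇒ go  {1A/0Mu/0Ld/1B | 4r 0w}
  4. MUL→r5 ⇒ no(FU)  {1A/0Mu/0Ld/1B | 4r 0w}
  5. ALU→r1 ⇒ no(WR_PORT)  {1A/0Mu/0Ld/1B | 4r 0w}

issued = [0, 1, 3]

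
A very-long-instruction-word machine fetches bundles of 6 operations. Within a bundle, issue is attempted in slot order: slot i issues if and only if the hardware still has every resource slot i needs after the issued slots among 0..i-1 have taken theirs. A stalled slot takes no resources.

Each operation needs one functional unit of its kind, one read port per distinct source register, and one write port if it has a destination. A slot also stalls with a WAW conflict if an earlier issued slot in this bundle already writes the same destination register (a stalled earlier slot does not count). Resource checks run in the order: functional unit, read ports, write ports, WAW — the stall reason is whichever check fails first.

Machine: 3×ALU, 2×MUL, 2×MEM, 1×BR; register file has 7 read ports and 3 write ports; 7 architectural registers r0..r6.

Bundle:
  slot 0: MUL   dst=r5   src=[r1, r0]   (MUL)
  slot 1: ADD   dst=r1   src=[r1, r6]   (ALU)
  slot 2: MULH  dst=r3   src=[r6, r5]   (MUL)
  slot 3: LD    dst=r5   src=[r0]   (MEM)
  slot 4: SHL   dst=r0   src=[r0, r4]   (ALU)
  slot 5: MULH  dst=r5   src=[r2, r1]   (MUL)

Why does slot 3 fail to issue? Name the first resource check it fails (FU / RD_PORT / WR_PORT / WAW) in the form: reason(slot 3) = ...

reason(slot 3) = WR_PORT

[0] MUL needs rd=2 wr=1: ok; after: ALU=3 MUL=1 MEM=2 BR=1, R=5, W=2
[1] ALU needs rd=2 wr=1: ok; after: ALU=2 MUL=1 MEM=2 BR=1, R=3, W=1
[2] MUL needs rd=2 wr=1: ok; after: ALU=2 MUL=0 MEM=2 BR=1, R=1, W=0
[3] MEM needs rd=1 wr=1: WR_PORT; after: ALU=2 MUL=0 MEM=2 BR=1, R=1, W=0
[4] ALU needs rd=2 wr=1: RD_PORT; after: ALU=2 MUL=0 MEM=2 BR=1, R=1, W=0
[5] MUL needs rd=2 wr=1: FU; after: ALU=2 MUL=0 MEM=2 BR=1, R=1, W=0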